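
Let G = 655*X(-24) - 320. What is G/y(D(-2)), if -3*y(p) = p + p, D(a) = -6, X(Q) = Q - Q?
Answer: -80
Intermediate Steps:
X(Q) = 0
y(p) = -2*p/3 (y(p) = -(p + p)/3 = -2*p/3)
G = -320 (G = 655*0 - 320 = 0 - 320 = -320)
G/y(D(-2)) = -320/((-⅔*(-6))) = -320/4 = -320*¼ = -80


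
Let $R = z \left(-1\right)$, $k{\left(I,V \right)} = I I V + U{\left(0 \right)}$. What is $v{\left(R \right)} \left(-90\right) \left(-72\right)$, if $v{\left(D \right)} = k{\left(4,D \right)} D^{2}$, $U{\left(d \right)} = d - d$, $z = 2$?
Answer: $-829440$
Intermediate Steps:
$U{\left(d \right)} = 0$
$k{\left(I,V \right)} = V I^{2}$ ($k{\left(I,V \right)} = I I V + 0 = I^{2} V + 0 = V I^{2} + 0 = V I^{2}$)
$R = -2$ ($R = 2 \left(-1\right) = -2$)
$v{\left(D \right)} = 16 D^{3}$ ($v{\left(D \right)} = D 4^{2} D^{2} = D 16 D^{2} = 16 D D^{2} = 16 D^{3}$)
$v{\left(R \right)} \left(-90\right) \left(-72\right) = 16 \left(-2\right)^{3} \left(-90\right) \left(-72\right) = 16 \left(-8\right) \left(-90\right) \left(-72\right) = \left(-128\right) \left(-90\right) \left(-72\right) = 11520 \left(-72\right) = -829440$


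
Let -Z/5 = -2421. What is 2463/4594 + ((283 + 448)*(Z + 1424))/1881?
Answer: 45437910109/8641314 ≈ 5258.2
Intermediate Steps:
Z = 12105 (Z = -5*(-2421) = 12105)
2463/4594 + ((283 + 448)*(Z + 1424))/1881 = 2463/4594 + ((283 + 448)*(12105 + 1424))/1881 = 2463*(1/4594) + (731*13529)*(1/1881) = 2463/4594 + 9889699*(1/1881) = 2463/4594 + 9889699/1881 = 45437910109/8641314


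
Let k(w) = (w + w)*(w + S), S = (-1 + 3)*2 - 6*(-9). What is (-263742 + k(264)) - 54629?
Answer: -148355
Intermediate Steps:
S = 58 (S = 2*2 + 54 = 4 + 54 = 58)
k(w) = 2*w*(58 + w) (k(w) = (w + w)*(w + 58) = (2*w)*(58 + w) = 2*w*(58 + w))
(-263742 + k(264)) - 54629 = (-263742 + 2*264*(58 + 264)) - 54629 = (-263742 + 2*264*322) - 54629 = (-263742 + 170016) - 54629 = -93726 - 54629 = -148355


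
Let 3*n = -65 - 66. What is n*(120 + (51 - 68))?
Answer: -13493/3 ≈ -4497.7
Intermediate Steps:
n = -131/3 (n = (-65 - 66)/3 = (1/3)*(-131) = -131/3 ≈ -43.667)
n*(120 + (51 - 68)) = -131*(120 + (51 - 68))/3 = -131*(120 - 17)/3 = -131/3*103 = -13493/3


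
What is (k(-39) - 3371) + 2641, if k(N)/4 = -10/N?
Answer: -28430/39 ≈ -728.97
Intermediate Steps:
k(N) = -40/N (k(N) = 4*(-10/N) = -40/N)
(k(-39) - 3371) + 2641 = (-40/(-39) - 3371) + 2641 = (-40*(-1/39) - 3371) + 2641 = (40/39 - 3371) + 2641 = -131429/39 + 2641 = -28430/39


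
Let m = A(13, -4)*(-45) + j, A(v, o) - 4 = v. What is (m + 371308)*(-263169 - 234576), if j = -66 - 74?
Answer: -184366241235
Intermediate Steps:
A(v, o) = 4 + v
j = -140
m = -905 (m = (4 + 13)*(-45) - 140 = 17*(-45) - 140 = -765 - 140 = -905)
(m + 371308)*(-263169 - 234576) = (-905 + 371308)*(-263169 - 234576) = 370403*(-497745) = -184366241235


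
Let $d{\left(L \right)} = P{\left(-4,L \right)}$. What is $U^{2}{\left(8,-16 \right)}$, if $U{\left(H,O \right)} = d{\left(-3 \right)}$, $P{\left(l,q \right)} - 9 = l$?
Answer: $25$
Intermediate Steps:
$P{\left(l,q \right)} = 9 + l$
$d{\left(L \right)} = 5$ ($d{\left(L \right)} = 9 - 4 = 5$)
$U{\left(H,O \right)} = 5$
$U^{2}{\left(8,-16 \right)} = 5^{2} = 25$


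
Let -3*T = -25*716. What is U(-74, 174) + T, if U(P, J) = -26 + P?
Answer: 17600/3 ≈ 5866.7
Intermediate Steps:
T = 17900/3 (T = -(-25)*716/3 = -⅓*(-17900) = 17900/3 ≈ 5966.7)
U(-74, 174) + T = (-26 - 74) + 17900/3 = -100 + 17900/3 = 17600/3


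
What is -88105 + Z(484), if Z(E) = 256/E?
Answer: -10660641/121 ≈ -88105.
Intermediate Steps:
-88105 + Z(484) = -88105 + 256/484 = -88105 + 256*(1/484) = -88105 + 64/121 = -10660641/121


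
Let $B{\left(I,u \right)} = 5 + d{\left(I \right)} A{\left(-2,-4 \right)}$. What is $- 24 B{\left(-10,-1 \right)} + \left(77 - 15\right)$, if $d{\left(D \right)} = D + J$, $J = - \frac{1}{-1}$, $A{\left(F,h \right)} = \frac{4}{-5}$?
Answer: $- \frac{1154}{5} \approx -230.8$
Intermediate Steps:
$A{\left(F,h \right)} = - \frac{4}{5}$ ($A{\left(F,h \right)} = 4 \left(- \frac{1}{5}\right) = - \frac{4}{5}$)
$J = 1$ ($J = \left(-1\right) \left(-1\right) = 1$)
$d{\left(D \right)} = 1 + D$ ($d{\left(D \right)} = D + 1 = 1 + D$)
$B{\left(I,u \right)} = \frac{21}{5} - \frac{4 I}{5}$ ($B{\left(I,u \right)} = 5 + \left(1 + I\right) \left(- \frac{4}{5}\right) = 5 - \left(\frac{4}{5} + \frac{4 I}{5}\right) = \frac{21}{5} - \frac{4 I}{5}$)
$- 24 B{\left(-10,-1 \right)} + \left(77 - 15\right) = - 24 \left(\frac{21}{5} - -8\right) + \left(77 - 15\right) = - 24 \left(\frac{21}{5} + 8\right) + \left(77 - 15\right) = \left(-24\right) \frac{61}{5} + 62 = - \frac{1464}{5} + 62 = - \frac{1154}{5}$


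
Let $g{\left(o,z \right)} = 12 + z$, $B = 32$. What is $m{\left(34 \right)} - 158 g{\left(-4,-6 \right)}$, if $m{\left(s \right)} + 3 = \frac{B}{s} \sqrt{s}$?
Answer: $-951 + \frac{16 \sqrt{34}}{17} \approx -945.51$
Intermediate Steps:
$m{\left(s \right)} = -3 + \frac{32}{\sqrt{s}}$ ($m{\left(s \right)} = -3 + \frac{32}{s} \sqrt{s} = -3 + \frac{32}{\sqrt{s}}$)
$m{\left(34 \right)} - 158 g{\left(-4,-6 \right)} = \left(-3 + \frac{32}{\sqrt{34}}\right) - 158 \left(12 - 6\right) = \left(-3 + 32 \frac{\sqrt{34}}{34}\right) - 948 = \left(-3 + \frac{16 \sqrt{34}}{17}\right) - 948 = -951 + \frac{16 \sqrt{34}}{17}$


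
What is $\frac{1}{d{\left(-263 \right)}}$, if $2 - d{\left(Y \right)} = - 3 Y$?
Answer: $- \frac{1}{787} \approx -0.0012706$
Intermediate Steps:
$d{\left(Y \right)} = 2 + 3 Y$ ($d{\left(Y \right)} = 2 - - 3 Y = 2 + 3 Y$)
$\frac{1}{d{\left(-263 \right)}} = \frac{1}{2 + 3 \left(-263\right)} = \frac{1}{2 - 789} = \frac{1}{-787} = - \frac{1}{787}$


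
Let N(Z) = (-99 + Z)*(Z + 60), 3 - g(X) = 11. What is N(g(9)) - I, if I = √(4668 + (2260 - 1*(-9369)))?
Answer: -5564 - √16297 ≈ -5691.7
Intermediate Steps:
g(X) = -8 (g(X) = 3 - 1*11 = 3 - 11 = -8)
N(Z) = (-99 + Z)*(60 + Z)
I = √16297 (I = √(4668 + (2260 + 9369)) = √(4668 + 11629) = √16297 ≈ 127.66)
N(g(9)) - I = (-5940 + (-8)² - 39*(-8)) - √16297 = (-5940 + 64 + 312) - √16297 = -5564 - √16297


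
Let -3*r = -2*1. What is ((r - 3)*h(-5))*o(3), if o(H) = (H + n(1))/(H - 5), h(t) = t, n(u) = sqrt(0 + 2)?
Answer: -35/2 - 35*sqrt(2)/6 ≈ -25.750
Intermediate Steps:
n(u) = sqrt(2)
r = 2/3 (r = -(-2)/3 = -1/3*(-2) = 2/3 ≈ 0.66667)
o(H) = (H + sqrt(2))/(-5 + H) (o(H) = (H + sqrt(2))/(H - 5) = (H + sqrt(2))/(-5 + H))
((r - 3)*h(-5))*o(3) = ((2/3 - 3)*(-5))*((3 + sqrt(2))/(-5 + 3)) = (-7/3*(-5))*((3 + sqrt(2))/(-2)) = 35*(-(3 + sqrt(2))/2)/3 = 35*(-3/2 - sqrt(2)/2)/3 = -35/2 - 35*sqrt(2)/6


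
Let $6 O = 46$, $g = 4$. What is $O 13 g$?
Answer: $\frac{1196}{3} \approx 398.67$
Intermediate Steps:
$O = \frac{23}{3}$ ($O = \frac{1}{6} \cdot 46 = \frac{23}{3} \approx 7.6667$)
$O 13 g = \frac{23}{3} \cdot 13 \cdot 4 = \frac{299}{3} \cdot 4 = \frac{1196}{3}$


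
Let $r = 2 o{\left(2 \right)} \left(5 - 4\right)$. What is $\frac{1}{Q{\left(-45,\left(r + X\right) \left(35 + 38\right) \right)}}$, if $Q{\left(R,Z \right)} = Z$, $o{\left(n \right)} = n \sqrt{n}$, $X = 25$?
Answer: $\frac{25}{43289} - \frac{4 \sqrt{2}}{43289} \approx 0.00044684$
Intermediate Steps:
$o{\left(n \right)} = n^{\frac{3}{2}}$
$r = 4 \sqrt{2}$ ($r = 2 \cdot 2^{\frac{3}{2}} \left(5 - 4\right) = 2 \cdot 2 \sqrt{2} \cdot 1 = 4 \sqrt{2} \cdot 1 = 4 \sqrt{2} \approx 5.6569$)
$\frac{1}{Q{\left(-45,\left(r + X\right) \left(35 + 38\right) \right)}} = \frac{1}{\left(4 \sqrt{2} + 25\right) \left(35 + 38\right)} = \frac{1}{\left(25 + 4 \sqrt{2}\right) 73} = \frac{1}{1825 + 292 \sqrt{2}}$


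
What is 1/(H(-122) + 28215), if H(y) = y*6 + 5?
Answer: 1/27488 ≈ 3.6379e-5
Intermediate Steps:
H(y) = 5 + 6*y (H(y) = 6*y + 5 = 5 + 6*y)
1/(H(-122) + 28215) = 1/((5 + 6*(-122)) + 28215) = 1/((5 - 732) + 28215) = 1/(-727 + 28215) = 1/27488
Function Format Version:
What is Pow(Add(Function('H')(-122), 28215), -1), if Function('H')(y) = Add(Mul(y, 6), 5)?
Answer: Rational(1, 27488) ≈ 3.6379e-5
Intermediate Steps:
Function('H')(y) = Add(5, Mul(6, y)) (Function('H')(y) = Add(Mul(6, y), 5) = Add(5, Mul(6, y)))
Pow(Add(Function('H')(-122), 28215), -1) = Pow(Add(Add(5, Mul(6, -122)), 28215), -1) = Pow(Add(Add(5, -732), 28215), -1) = Pow(Add(-727, 28215), -1) = Pow(27488, -1) = Rational(1, 27488)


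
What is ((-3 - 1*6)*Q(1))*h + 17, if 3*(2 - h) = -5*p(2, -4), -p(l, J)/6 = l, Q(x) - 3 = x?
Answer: 665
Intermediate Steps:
Q(x) = 3 + x
p(l, J) = -6*l
h = -18 (h = 2 - (-5)*(-6*2)/3 = 2 - (-5)*(-12)/3 = 2 - ⅓*60 = 2 - 20 = -18)
((-3 - 1*6)*Q(1))*h + 17 = ((-3 - 1*6)*(3 + 1))*(-18) + 17 = ((-3 - 6)*4)*(-18) + 17 = -9*4*(-18) + 17 = -36*(-18) + 17 = 648 + 17 = 665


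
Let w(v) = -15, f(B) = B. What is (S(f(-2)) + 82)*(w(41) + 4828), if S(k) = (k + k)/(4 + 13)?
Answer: 6690070/17 ≈ 3.9353e+5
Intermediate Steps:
S(k) = 2*k/17 (S(k) = (2*k)/17 = (2*k)*(1/17) = 2*k/17)
(S(f(-2)) + 82)*(w(41) + 4828) = ((2/17)*(-2) + 82)*(-15 + 4828) = (-4/17 + 82)*4813 = (1390/17)*4813 = 6690070/17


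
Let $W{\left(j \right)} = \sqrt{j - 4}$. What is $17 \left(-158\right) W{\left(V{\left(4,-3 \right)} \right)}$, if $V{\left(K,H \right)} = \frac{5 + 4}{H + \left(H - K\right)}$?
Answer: $- \frac{9401 i \sqrt{10}}{5} \approx - 5945.7 i$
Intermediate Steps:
$V{\left(K,H \right)} = \frac{9}{- K + 2 H}$
$W{\left(j \right)} = \sqrt{-4 + j}$
$17 \left(-158\right) W{\left(V{\left(4,-3 \right)} \right)} = 17 \left(-158\right) \sqrt{-4 + \frac{9}{\left(-1\right) 4 + 2 \left(-3\right)}} = - 2686 \sqrt{-4 + \frac{9}{-4 - 6}} = - 2686 \sqrt{-4 + \frac{9}{-10}} = - 2686 \sqrt{-4 + 9 \left(- \frac{1}{10}\right)} = - 2686 \sqrt{-4 - \frac{9}{10}} = - 2686 \sqrt{- \frac{49}{10}} = - 2686 \frac{7 i \sqrt{10}}{10} = - \frac{9401 i \sqrt{10}}{5}$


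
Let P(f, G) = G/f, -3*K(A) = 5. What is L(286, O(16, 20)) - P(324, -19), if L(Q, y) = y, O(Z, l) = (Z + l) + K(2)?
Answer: 11143/324 ≈ 34.392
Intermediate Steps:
K(A) = -5/3 (K(A) = -⅓*5 = -5/3)
O(Z, l) = -5/3 + Z + l (O(Z, l) = (Z + l) - 5/3 = -5/3 + Z + l)
L(286, O(16, 20)) - P(324, -19) = (-5/3 + 16 + 20) - (-19)/324 = 103/3 - (-19)/324 = 103/3 - 1*(-19/324) = 103/3 + 19/324 = 11143/324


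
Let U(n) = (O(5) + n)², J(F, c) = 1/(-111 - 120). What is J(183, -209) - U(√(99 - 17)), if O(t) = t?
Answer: -24718/231 - 10*√82 ≈ -197.56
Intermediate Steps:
J(F, c) = -1/231 (J(F, c) = 1/(-231) = -1/231)
U(n) = (5 + n)²
J(183, -209) - U(√(99 - 17)) = -1/231 - (5 + √(99 - 17))² = -1/231 - (5 + √82)²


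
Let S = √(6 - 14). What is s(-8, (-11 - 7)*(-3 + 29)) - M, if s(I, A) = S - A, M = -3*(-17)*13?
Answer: -195 + 2*I*√2 ≈ -195.0 + 2.8284*I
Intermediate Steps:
S = 2*I*√2 (S = √(-8) = 2*I*√2 ≈ 2.8284*I)
M = 663 (M = 51*13 = 663)
s(I, A) = -A + 2*I*√2 (s(I, A) = 2*I*√2 - A = -A + 2*I*√2)
s(-8, (-11 - 7)*(-3 + 29)) - M = (-(-11 - 7)*(-3 + 29) + 2*I*√2) - 1*663 = (-(-18)*26 + 2*I*√2) - 663 = (-1*(-468) + 2*I*√2) - 663 = (468 + 2*I*√2) - 663 = -195 + 2*I*√2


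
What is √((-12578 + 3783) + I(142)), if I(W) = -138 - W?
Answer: 55*I*√3 ≈ 95.263*I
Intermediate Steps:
√((-12578 + 3783) + I(142)) = √((-12578 + 3783) + (-138 - 1*142)) = √(-8795 + (-138 - 142)) = √(-8795 - 280) = √(-9075) = 55*I*√3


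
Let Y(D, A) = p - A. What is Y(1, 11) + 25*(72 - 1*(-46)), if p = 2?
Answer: 2941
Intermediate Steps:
Y(D, A) = 2 - A
Y(1, 11) + 25*(72 - 1*(-46)) = (2 - 1*11) + 25*(72 - 1*(-46)) = (2 - 11) + 25*(72 + 46) = -9 + 25*118 = -9 + 2950 = 2941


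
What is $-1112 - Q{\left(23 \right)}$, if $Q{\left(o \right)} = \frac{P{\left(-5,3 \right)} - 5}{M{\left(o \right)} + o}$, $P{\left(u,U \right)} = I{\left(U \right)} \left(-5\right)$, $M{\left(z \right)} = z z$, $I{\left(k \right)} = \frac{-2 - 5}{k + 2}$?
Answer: $- \frac{306913}{276} \approx -1112.0$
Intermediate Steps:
$I{\left(k \right)} = - \frac{7}{2 + k}$
$M{\left(z \right)} = z^{2}$
$P{\left(u,U \right)} = \frac{35}{2 + U}$ ($P{\left(u,U \right)} = - \frac{7}{2 + U} \left(-5\right) = \frac{35}{2 + U}$)
$Q{\left(o \right)} = \frac{2}{o + o^{2}}$ ($Q{\left(o \right)} = \frac{\frac{35}{2 + 3} - 5}{o^{2} + o} = \frac{\frac{35}{5} - 5}{o + o^{2}} = \frac{35 \cdot \frac{1}{5} - 5}{o + o^{2}} = \frac{7 - 5}{o + o^{2}} = \frac{2}{o + o^{2}}$)
$-1112 - Q{\left(23 \right)} = -1112 - \frac{2}{23 \left(1 + 23\right)} = -1112 - 2 \cdot \frac{1}{23} \cdot \frac{1}{24} = -1112 - \frac{1}{276} = - \frac{306913}{276}$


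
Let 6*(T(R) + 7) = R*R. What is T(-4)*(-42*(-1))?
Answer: -182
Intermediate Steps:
T(R) = -7 + R²/6 (T(R) = -7 + (R*R)/6 = -7 + R²/6)
T(-4)*(-42*(-1)) = (-7 + (⅙)*(-4)²)*(-42*(-1)) = (-7 + (⅙)*16)*42 = (-7 + 8/3)*42 = -13/3*42 = -182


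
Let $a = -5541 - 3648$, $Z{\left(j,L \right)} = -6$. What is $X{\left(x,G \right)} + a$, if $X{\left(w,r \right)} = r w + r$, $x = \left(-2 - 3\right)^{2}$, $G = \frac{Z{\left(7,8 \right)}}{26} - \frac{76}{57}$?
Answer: $- \frac{27689}{3} \approx -9229.7$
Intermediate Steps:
$G = - \frac{61}{39}$ ($G = - \frac{6}{26} - \frac{76}{57} = \left(-6\right) \frac{1}{26} - \frac{4}{3} = - \frac{3}{13} - \frac{4}{3} = - \frac{61}{39} \approx -1.5641$)
$x = 25$ ($x = \left(-5\right)^{2} = 25$)
$X{\left(w,r \right)} = r + r w$
$a = -9189$
$X{\left(x,G \right)} + a = - \frac{61 \left(1 + 25\right)}{39} - 9189 = \left(- \frac{61}{39}\right) 26 - 9189 = - \frac{122}{3} - 9189 = - \frac{27689}{3}$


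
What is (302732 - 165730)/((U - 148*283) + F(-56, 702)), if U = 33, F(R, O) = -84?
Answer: -137002/41935 ≈ -3.2670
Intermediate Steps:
(302732 - 165730)/((U - 148*283) + F(-56, 702)) = (302732 - 165730)/((33 - 148*283) - 84) = 137002/((33 - 41884) - 84) = 137002/(-41851 - 84) = 137002/(-41935) = 137002*(-1/41935) = -137002/41935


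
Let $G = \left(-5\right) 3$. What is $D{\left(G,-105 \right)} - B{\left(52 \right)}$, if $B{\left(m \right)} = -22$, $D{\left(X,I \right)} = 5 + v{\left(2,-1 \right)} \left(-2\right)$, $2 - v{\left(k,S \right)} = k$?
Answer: $27$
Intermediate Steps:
$G = -15$
$v{\left(k,S \right)} = 2 - k$
$D{\left(X,I \right)} = 5$ ($D{\left(X,I \right)} = 5 + \left(2 - 2\right) \left(-2\right) = 5 + 0 \left(-2\right) = 5 + 0 = 5$)
$D{\left(G,-105 \right)} - B{\left(52 \right)} = 5 - -22 = 5 + 22 = 27$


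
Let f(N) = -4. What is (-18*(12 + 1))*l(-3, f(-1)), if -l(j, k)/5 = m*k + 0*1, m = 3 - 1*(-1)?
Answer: -18720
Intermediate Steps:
m = 4 (m = 3 + 1 = 4)
l(j, k) = -20*k (l(j, k) = -5*(4*k + 0*1) = -5*(4*k + 0) = -20*k)
(-18*(12 + 1))*l(-3, f(-1)) = (-18*(12 + 1))*(-20*(-4)) = -18*13*80 = -234*80 = -18720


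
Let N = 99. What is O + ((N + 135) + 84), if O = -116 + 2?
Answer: 204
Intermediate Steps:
O = -114
O + ((N + 135) + 84) = -114 + ((99 + 135) + 84) = -114 + (234 + 84) = -114 + 318 = 204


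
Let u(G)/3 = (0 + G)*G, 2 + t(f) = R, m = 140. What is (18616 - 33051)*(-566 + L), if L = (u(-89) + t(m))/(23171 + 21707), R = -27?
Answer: 183160042045/22439 ≈ 8.1626e+6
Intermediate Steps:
t(f) = -29 (t(f) = -2 - 27 = -29)
u(G) = 3*G² (u(G) = 3*((0 + G)*G) = 3*(G*G) = 3*G²)
L = 11867/22439 (L = (3*(-89)² - 29)/(23171 + 21707) = (3*7921 - 29)/44878 = (23763 - 29)*(1/44878) = 23734*(1/44878) = 11867/22439 ≈ 0.52886)
(18616 - 33051)*(-566 + L) = (18616 - 33051)*(-566 + 11867/22439) = -14435*(-12688607/22439) = 183160042045/22439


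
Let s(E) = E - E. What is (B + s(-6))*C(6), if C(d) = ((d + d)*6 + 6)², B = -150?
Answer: -912600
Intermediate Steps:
s(E) = 0
C(d) = (6 + 12*d)² (C(d) = ((2*d)*6 + 6)² = (12*d + 6)² = (6 + 12*d)²)
(B + s(-6))*C(6) = (-150 + 0)*(36*(1 + 2*6)²) = -5400*(1 + 12)² = -5400*13² = -5400*169 = -150*6084 = -912600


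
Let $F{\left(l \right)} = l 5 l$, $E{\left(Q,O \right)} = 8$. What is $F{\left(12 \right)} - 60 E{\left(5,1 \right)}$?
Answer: $240$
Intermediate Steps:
$F{\left(l \right)} = 5 l^{2}$ ($F{\left(l \right)} = 5 l l = 5 l^{2}$)
$F{\left(12 \right)} - 60 E{\left(5,1 \right)} = 5 \cdot 12^{2} - 480 = 5 \cdot 144 - 480 = 720 - 480 = 240$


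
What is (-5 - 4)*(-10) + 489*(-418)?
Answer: -204312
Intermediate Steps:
(-5 - 4)*(-10) + 489*(-418) = -9*(-10) - 204402 = 90 - 204402 = -204312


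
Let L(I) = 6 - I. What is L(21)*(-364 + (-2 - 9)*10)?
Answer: 7110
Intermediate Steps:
L(21)*(-364 + (-2 - 9)*10) = (6 - 1*21)*(-364 + (-2 - 9)*10) = (6 - 21)*(-364 - 11*10) = -15*(-364 - 110) = -15*(-474) = 7110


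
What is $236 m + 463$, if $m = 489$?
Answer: $115867$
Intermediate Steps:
$236 m + 463 = 236 \cdot 489 + 463 = 115404 + 463 = 115867$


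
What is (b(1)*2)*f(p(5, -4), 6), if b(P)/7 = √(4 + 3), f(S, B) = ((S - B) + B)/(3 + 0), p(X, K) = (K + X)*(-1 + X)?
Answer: 56*√7/3 ≈ 49.387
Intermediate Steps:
p(X, K) = (-1 + X)*(K + X)
f(S, B) = S/3
b(P) = 7*√7 (b(P) = 7*√(4 + 3) = 7*√7)
(b(1)*2)*f(p(5, -4), 6) = ((7*√7)*2)*((5² - 1*(-4) - 1*5 - 4*5)/3) = (14*√7)*((25 + 4 - 5 - 20)/3) = (14*√7)*((⅓)*4) = (14*√7)*(4/3) = 56*√7/3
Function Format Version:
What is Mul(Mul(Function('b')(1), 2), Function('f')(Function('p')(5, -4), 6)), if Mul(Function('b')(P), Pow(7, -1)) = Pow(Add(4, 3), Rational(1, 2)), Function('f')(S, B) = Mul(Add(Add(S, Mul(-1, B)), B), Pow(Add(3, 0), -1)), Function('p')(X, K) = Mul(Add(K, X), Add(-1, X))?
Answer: Mul(Rational(56, 3), Pow(7, Rational(1, 2))) ≈ 49.387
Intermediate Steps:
Function('p')(X, K) = Mul(Add(-1, X), Add(K, X))
Function('f')(S, B) = Mul(Rational(1, 3), S) (Function('f')(S, B) = Mul(S, Pow(3, -1)) = Mul(S, Rational(1, 3)) = Mul(Rational(1, 3), S))
Function('b')(P) = Mul(7, Pow(7, Rational(1, 2))) (Function('b')(P) = Mul(7, Pow(Add(4, 3), Rational(1, 2))) = Mul(7, Pow(7, Rational(1, 2))))
Mul(Mul(Function('b')(1), 2), Function('f')(Function('p')(5, -4), 6)) = Mul(Mul(Mul(7, Pow(7, Rational(1, 2))), 2), Mul(Rational(1, 3), Add(Pow(5, 2), Mul(-1, -4), Mul(-1, 5), Mul(-4, 5)))) = Mul(Mul(14, Pow(7, Rational(1, 2))), Mul(Rational(1, 3), Add(25, 4, -5, -20))) = Mul(Mul(14, Pow(7, Rational(1, 2))), Mul(Rational(1, 3), 4)) = Mul(Mul(14, Pow(7, Rational(1, 2))), Rational(4, 3)) = Mul(Rational(56, 3), Pow(7, Rational(1, 2)))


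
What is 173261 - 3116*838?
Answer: -2437947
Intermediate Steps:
173261 - 3116*838 = 173261 - 2611208 = -2437947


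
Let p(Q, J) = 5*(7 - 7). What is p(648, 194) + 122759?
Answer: 122759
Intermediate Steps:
p(Q, J) = 0 (p(Q, J) = 5*0 = 0)
p(648, 194) + 122759 = 0 + 122759 = 122759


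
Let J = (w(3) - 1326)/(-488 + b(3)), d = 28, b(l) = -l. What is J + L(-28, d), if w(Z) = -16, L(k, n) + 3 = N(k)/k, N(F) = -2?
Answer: -1343/6874 ≈ -0.19537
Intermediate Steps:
L(k, n) = -3 - 2/k
J = 1342/491 (J = (-16 - 1326)/(-488 - 1*3) = -1342/(-488 - 3) = -1342/(-491) = -1342*(-1/491) = 1342/491 ≈ 2.7332)
J + L(-28, d) = 1342/491 + (-3 - 2/(-28)) = 1342/491 + (-3 - 2*(-1/28)) = 1342/491 + (-3 + 1/14) = 1342/491 - 41/14 = -1343/6874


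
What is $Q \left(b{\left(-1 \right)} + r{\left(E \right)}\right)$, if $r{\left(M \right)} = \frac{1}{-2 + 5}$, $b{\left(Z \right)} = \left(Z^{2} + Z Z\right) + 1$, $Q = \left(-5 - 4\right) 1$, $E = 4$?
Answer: $-30$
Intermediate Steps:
$Q = -9$ ($Q = \left(-9\right) 1 = -9$)
$b{\left(Z \right)} = 1 + 2 Z^{2}$ ($b{\left(Z \right)} = \left(Z^{2} + Z^{2}\right) + 1 = 2 Z^{2} + 1 = 1 + 2 Z^{2}$)
$r{\left(M \right)} = \frac{1}{3}$
$Q \left(b{\left(-1 \right)} + r{\left(E \right)}\right) = - 9 \left(\left(1 + 2 \left(-1\right)^{2}\right) + \frac{1}{3}\right) = - 9 \left(\left(1 + 2 \cdot 1\right) + \frac{1}{3}\right) = - 9 \left(\left(1 + 2\right) + \frac{1}{3}\right) = - 9 \left(3 + \frac{1}{3}\right) = \left(-9\right) \frac{10}{3} = -30$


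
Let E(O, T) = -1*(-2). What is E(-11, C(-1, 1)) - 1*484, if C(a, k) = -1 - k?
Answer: -482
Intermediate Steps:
E(O, T) = 2
E(-11, C(-1, 1)) - 1*484 = 2 - 1*484 = 2 - 484 = -482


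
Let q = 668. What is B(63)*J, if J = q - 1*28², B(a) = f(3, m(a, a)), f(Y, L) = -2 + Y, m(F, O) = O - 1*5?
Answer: -116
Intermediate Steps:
m(F, O) = -5 + O (m(F, O) = O - 5 = -5 + O)
B(a) = 1 (B(a) = -2 + 3 = 1)
J = -116 (J = 668 - 1*28² = 668 - 1*784 = 668 - 784 = -116)
B(63)*J = 1*(-116) = -116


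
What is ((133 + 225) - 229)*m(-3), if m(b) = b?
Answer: -387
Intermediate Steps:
((133 + 225) - 229)*m(-3) = ((133 + 225) - 229)*(-3) = (358 - 229)*(-3) = 129*(-3) = -387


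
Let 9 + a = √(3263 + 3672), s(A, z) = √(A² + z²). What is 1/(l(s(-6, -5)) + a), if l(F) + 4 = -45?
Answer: 58/3571 + √6935/3571 ≈ 0.039562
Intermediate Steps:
l(F) = -49 (l(F) = -4 - 45 = -49)
a = -9 + √6935 (a = -9 + √(3263 + 3672) = -9 + √6935 ≈ 74.277)
1/(l(s(-6, -5)) + a) = 1/(-49 + (-9 + √6935)) = 1/(-58 + √6935)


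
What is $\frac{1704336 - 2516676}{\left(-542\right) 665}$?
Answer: $\frac{81234}{36043} \approx 2.2538$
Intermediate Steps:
$\frac{1704336 - 2516676}{\left(-542\right) 665} = \frac{1704336 - 2516676}{-360430} = \left(-812340\right) \left(- \frac{1}{360430}\right) = \frac{81234}{36043}$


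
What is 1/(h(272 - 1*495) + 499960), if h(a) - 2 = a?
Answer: 1/499739 ≈ 2.0010e-6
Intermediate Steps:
h(a) = 2 + a
1/(h(272 - 1*495) + 499960) = 1/((2 + (272 - 1*495)) + 499960) = 1/((2 + (272 - 495)) + 499960) = 1/((2 - 223) + 499960) = 1/(-221 + 499960) = 1/499739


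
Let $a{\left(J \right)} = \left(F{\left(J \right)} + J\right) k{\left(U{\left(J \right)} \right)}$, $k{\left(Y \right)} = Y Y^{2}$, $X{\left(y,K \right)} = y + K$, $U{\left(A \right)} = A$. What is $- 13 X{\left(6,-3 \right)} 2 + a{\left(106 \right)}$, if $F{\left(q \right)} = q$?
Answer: $252495314$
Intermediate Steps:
$X{\left(y,K \right)} = K + y$
$k{\left(Y \right)} = Y^{3}$
$a{\left(J \right)} = 2 J^{4}$ ($a{\left(J \right)} = \left(J + J\right) J^{3} = 2 J J^{3} = 2 J^{4}$)
$- 13 X{\left(6,-3 \right)} 2 + a{\left(106 \right)} = - 13 \left(-3 + 6\right) 2 + 2 \cdot 106^{4} = \left(-13\right) 3 \cdot 2 + 2 \cdot 126247696 = \left(-39\right) 2 + 252495392 = -78 + 252495392 = 252495314$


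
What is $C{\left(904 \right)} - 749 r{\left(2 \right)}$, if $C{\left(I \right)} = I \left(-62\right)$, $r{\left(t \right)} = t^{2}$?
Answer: $-59044$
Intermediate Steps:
$C{\left(I \right)} = - 62 I$
$C{\left(904 \right)} - 749 r{\left(2 \right)} = \left(-62\right) 904 - 749 \cdot 2^{2} = -56048 - 749 \cdot 4 = -56048 - 2996 = -59044$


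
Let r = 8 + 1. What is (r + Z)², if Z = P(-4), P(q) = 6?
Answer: 225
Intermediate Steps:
Z = 6
r = 9
(r + Z)² = (9 + 6)² = 15² = 225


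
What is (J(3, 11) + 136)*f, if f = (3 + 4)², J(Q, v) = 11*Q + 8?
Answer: 8673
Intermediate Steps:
J(Q, v) = 8 + 11*Q
f = 49 (f = 7² = 49)
(J(3, 11) + 136)*f = ((8 + 11*3) + 136)*49 = ((8 + 33) + 136)*49 = (41 + 136)*49 = 177*49 = 8673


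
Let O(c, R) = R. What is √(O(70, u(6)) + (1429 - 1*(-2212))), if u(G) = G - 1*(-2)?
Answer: √3649 ≈ 60.407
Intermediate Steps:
u(G) = 2 + G (u(G) = G + 2 = 2 + G)
√(O(70, u(6)) + (1429 - 1*(-2212))) = √((2 + 6) + (1429 - 1*(-2212))) = √(8 + (1429 + 2212)) = √(8 + 3641) = √3649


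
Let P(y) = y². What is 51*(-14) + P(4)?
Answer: -698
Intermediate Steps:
51*(-14) + P(4) = 51*(-14) + 4² = -714 + 16 = -698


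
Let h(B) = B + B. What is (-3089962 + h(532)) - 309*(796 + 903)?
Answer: -3613889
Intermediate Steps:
h(B) = 2*B
(-3089962 + h(532)) - 309*(796 + 903) = (-3089962 + 2*532) - 309*(796 + 903) = (-3089962 + 1064) - 309*1699 = -3088898 - 524991 = -3613889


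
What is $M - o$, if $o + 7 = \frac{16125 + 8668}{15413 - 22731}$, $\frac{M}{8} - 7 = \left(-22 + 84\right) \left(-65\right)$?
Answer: $- \frac{235446493}{7318} \approx -32174.0$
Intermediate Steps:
$M = -32184$ ($M = 56 + 8 \left(-22 + 84\right) \left(-65\right) = 56 + 8 \cdot 62 \left(-65\right) = 56 + 8 \left(-4030\right) = 56 - 32240 = -32184$)
$o = - \frac{76019}{7318}$ ($o = -7 + \frac{16125 + 8668}{15413 - 22731} = -7 + \frac{24793}{-7318} = -7 + 24793 \left(- \frac{1}{7318}\right) = -7 - \frac{24793}{7318} = - \frac{76019}{7318} \approx -10.388$)
$M - o = -32184 - - \frac{76019}{7318} = -32184 + \frac{76019}{7318} = - \frac{235446493}{7318}$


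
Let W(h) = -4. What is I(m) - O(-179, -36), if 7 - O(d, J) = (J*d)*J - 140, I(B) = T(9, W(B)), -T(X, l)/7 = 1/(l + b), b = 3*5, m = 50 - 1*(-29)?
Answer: -2553448/11 ≈ -2.3213e+5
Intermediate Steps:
m = 79 (m = 50 + 29 = 79)
b = 15
T(X, l) = -7/(15 + l) (T(X, l) = -7/(l + 15) = -7/(15 + l))
I(B) = -7/11 (I(B) = -7/(15 - 4) = -7/11)
O(d, J) = 147 - d*J² (O(d, J) = 7 - ((J*d)*J - 140) = 7 - (d*J² - 140) = 7 - (-140 + d*J²) = 7 + (140 - d*J²) = 147 - d*J²)
I(m) - O(-179, -36) = -7/11 - (147 - 1*(-179)*(-36)²) = -7/11 - (147 - 1*(-179)*1296) = -7/11 - (147 + 231984) = -7/11 - 1*232131 = -7/11 - 232131 = -2553448/11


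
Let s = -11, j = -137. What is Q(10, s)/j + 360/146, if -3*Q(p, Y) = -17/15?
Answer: 1108459/450045 ≈ 2.4630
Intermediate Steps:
Q(p, Y) = 17/45 (Q(p, Y) = -(-17)/(3*15) = -⅓*(-17/15) = 17/45)
Q(10, s)/j + 360/146 = (17/45)/(-137) + 360/146 = (17/45)*(-1/137) + 360*(1/146) = -17/6165 + 180/73 = 1108459/450045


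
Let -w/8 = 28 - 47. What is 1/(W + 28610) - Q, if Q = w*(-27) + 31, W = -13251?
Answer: 62557208/15359 ≈ 4073.0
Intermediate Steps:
w = 152 (w = -8*(28 - 47) = -8*(-19) = 152)
Q = -4073 (Q = 152*(-27) + 31 = -4104 + 31 = -4073)
1/(W + 28610) - Q = 1/(-13251 + 28610) - 1*(-4073) = 1/15359 + 4073 = 62557208/15359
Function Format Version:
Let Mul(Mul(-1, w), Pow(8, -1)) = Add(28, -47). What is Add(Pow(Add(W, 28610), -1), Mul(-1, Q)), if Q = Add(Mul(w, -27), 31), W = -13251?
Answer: Rational(62557208, 15359) ≈ 4073.0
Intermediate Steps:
w = 152 (w = Mul(-8, Add(28, -47)) = Mul(-8, -19) = 152)
Q = -4073 (Q = Add(Mul(152, -27), 31) = Add(-4104, 31) = -4073)
Add(Pow(Add(W, 28610), -1), Mul(-1, Q)) = Add(Pow(Add(-13251, 28610), -1), Mul(-1, -4073)) = Add(Pow(15359, -1), 4073) = Add(Rational(1, 15359), 4073) = Rational(62557208, 15359)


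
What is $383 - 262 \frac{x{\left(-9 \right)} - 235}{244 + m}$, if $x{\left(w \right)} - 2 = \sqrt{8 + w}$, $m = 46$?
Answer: $\frac{86058}{145} - \frac{131 i}{145} \approx 593.5 - 0.90345 i$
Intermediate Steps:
$x{\left(w \right)} = 2 + \sqrt{8 + w}$
$383 - 262 \frac{x{\left(-9 \right)} - 235}{244 + m} = 383 - 262 \frac{\left(2 + \sqrt{8 - 9}\right) - 235}{244 + 46} = 383 - 262 \frac{\left(2 + \sqrt{-1}\right) - 235}{290} = 383 - 262 \left(\left(2 + i\right) - 235\right) \frac{1}{290} = 383 - 262 \left(-233 + i\right) \frac{1}{290} = 383 - 262 \left(- \frac{233}{290} + \frac{i}{290}\right) = 383 + \left(\frac{30523}{145} - \frac{131 i}{145}\right) = \frac{86058}{145} - \frac{131 i}{145}$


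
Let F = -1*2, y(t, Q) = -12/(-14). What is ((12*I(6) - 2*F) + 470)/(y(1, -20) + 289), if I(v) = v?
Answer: 3822/2029 ≈ 1.8837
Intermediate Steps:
y(t, Q) = 6/7 (y(t, Q) = -12*(-1/14) = 6/7)
F = -2
((12*I(6) - 2*F) + 470)/(y(1, -20) + 289) = ((12*6 - 2*(-2)) + 470)/(6/7 + 289) = ((72 + 4) + 470)/(2029/7) = (76 + 470)*(7/2029) = 546*(7/2029) = 3822/2029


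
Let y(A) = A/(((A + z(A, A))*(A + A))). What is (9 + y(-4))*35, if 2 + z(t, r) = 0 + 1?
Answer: 623/2 ≈ 311.50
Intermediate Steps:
z(t, r) = -1 (z(t, r) = -2 + (0 + 1) = -2 + 1 = -1)
y(A) = 1/(2*(-1 + A)) (y(A) = A/(((A - 1)*(A + A))) = A/(((-1 + A)*(2*A))) = A/((2*A*(-1 + A))) = A*(1/(2*A*(-1 + A))) = 1/(2*(-1 + A)))
(9 + y(-4))*35 = (9 + 1/(2*(-1 - 4)))*35 = (9 + (½)/(-5))*35 = (9 + (½)*(-⅕))*35 = (9 - ⅒)*35 = (89/10)*35 = 623/2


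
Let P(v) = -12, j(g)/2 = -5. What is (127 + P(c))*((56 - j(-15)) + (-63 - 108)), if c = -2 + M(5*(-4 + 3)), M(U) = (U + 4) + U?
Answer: -12075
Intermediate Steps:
j(g) = -10 (j(g) = 2*(-5) = -10)
M(U) = 4 + 2*U (M(U) = (4 + U) + U = 4 + 2*U)
c = -8 (c = -2 + (4 + 2*(5*(-4 + 3))) = -2 + (4 + 2*(5*(-1))) = -2 + (4 + 2*(-5)) = -2 + (4 - 10) = -2 - 6 = -8)
(127 + P(c))*((56 - j(-15)) + (-63 - 108)) = (127 - 12)*((56 - 1*(-10)) + (-63 - 108)) = 115*((56 + 10) - 171) = 115*(66 - 171) = 115*(-105) = -12075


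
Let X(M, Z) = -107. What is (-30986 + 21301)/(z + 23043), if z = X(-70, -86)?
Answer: -9685/22936 ≈ -0.42226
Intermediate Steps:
z = -107
(-30986 + 21301)/(z + 23043) = (-30986 + 21301)/(-107 + 23043) = -9685/22936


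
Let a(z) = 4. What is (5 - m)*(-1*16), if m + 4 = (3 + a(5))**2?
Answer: 640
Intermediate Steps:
m = 45 (m = -4 + (3 + 4)**2 = -4 + 7**2 = -4 + 49 = 45)
(5 - m)*(-1*16) = (5 - 1*45)*(-1*16) = (5 - 45)*(-16) = -40*(-16) = 640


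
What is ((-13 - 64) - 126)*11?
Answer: -2233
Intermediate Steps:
((-13 - 64) - 126)*11 = (-77 - 126)*11 = -203*11 = -2233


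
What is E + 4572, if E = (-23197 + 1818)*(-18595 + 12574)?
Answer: 128727531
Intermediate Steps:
E = 128722959 (E = -21379*(-6021) = 128722959)
E + 4572 = 128722959 + 4572 = 128727531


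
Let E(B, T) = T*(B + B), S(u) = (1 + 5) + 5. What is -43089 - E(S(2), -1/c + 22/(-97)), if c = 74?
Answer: -154627446/3589 ≈ -43084.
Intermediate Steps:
S(u) = 11 (S(u) = 6 + 5 = 11)
E(B, T) = 2*B*T (E(B, T) = T*(2*B) = 2*B*T)
-43089 - E(S(2), -1/c + 22/(-97)) = -43089 - 2*11*(-1/74 + 22/(-97)) = -43089 - 2*11*(-1*1/74 + 22*(-1/97)) = -43089 - 2*11*(-1/74 - 22/97) = -43089 - 2*11*(-1725)/7178 = -43089 - 1*(-18975/3589) = -43089 + 18975/3589 = -154627446/3589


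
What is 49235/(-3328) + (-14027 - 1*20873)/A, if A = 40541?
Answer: -2112183335/134920448 ≈ -15.655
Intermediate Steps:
49235/(-3328) + (-14027 - 1*20873)/A = 49235/(-3328) + (-14027 - 1*20873)/40541 = 49235*(-1/3328) + (-14027 - 20873)*(1/40541) = -49235/3328 - 34900*1/40541 = -49235/3328 - 34900/40541 = -2112183335/134920448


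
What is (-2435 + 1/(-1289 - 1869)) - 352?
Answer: -8801347/3158 ≈ -2787.0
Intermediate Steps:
(-2435 + 1/(-1289 - 1869)) - 352 = (-2435 + 1/(-3158)) - 352 = (-2435 - 1/3158) - 352 = -7689731/3158 - 352 = -8801347/3158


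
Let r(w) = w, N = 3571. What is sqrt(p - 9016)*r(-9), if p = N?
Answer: -297*I*sqrt(5) ≈ -664.11*I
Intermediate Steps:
p = 3571
sqrt(p - 9016)*r(-9) = sqrt(3571 - 9016)*(-9) = sqrt(-5445)*(-9) = (33*I*sqrt(5))*(-9) = -297*I*sqrt(5)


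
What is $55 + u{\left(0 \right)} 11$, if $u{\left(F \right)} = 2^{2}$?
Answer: $99$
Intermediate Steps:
$u{\left(F \right)} = 4$
$55 + u{\left(0 \right)} 11 = 55 + 4 \cdot 11 = 55 + 44 = 99$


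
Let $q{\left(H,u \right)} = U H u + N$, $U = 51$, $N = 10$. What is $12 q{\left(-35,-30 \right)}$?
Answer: $642720$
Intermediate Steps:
$q{\left(H,u \right)} = 10 + 51 H u$ ($q{\left(H,u \right)} = 51 H u + 10 = 10 + 51 H u$)
$12 q{\left(-35,-30 \right)} = 12 \left(10 + 51 \left(-35\right) \left(-30\right)\right) = 12 \left(10 + 53550\right) = 12 \cdot 53560 = 642720$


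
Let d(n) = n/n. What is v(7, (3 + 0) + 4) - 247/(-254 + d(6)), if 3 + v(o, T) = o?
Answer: 1259/253 ≈ 4.9763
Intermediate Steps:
d(n) = 1
v(o, T) = -3 + o
v(7, (3 + 0) + 4) - 247/(-254 + d(6)) = (-3 + 7) - 247/(-254 + 1) = 4 - 247/(-253) = 4 - 1/253*(-247) = 4 + 247/253 = 1259/253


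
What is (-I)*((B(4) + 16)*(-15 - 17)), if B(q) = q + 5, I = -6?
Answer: -4800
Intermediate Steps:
B(q) = 5 + q
(-I)*((B(4) + 16)*(-15 - 17)) = (-1*(-6))*(((5 + 4) + 16)*(-15 - 17)) = 6*((9 + 16)*(-32)) = 6*(25*(-32)) = 6*(-800) = -4800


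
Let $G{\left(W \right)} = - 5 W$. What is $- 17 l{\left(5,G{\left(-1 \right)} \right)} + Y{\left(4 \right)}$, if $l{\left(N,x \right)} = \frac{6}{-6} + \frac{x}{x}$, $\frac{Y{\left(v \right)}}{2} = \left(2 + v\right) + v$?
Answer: $20$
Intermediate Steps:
$Y{\left(v \right)} = 4 + 4 v$ ($Y{\left(v \right)} = 2 \left(\left(2 + v\right) + v\right) = 2 \left(2 + 2 v\right) = 4 + 4 v$)
$l{\left(N,x \right)} = 0$ ($l{\left(N,x \right)} = 6 \left(- \frac{1}{6}\right) + 1 = -1 + 1 = 0$)
$- 17 l{\left(5,G{\left(-1 \right)} \right)} + Y{\left(4 \right)} = \left(-17\right) 0 + \left(4 + 4 \cdot 4\right) = 0 + \left(4 + 16\right) = 0 + 20 = 20$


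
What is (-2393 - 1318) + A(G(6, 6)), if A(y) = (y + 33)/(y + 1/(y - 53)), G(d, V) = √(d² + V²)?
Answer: -730567668/196919 + 542046*√2/196919 ≈ -3706.1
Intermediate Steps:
G(d, V) = √(V² + d²)
A(y) = (33 + y)/(y + 1/(-53 + y))
(-2393 - 1318) + A(G(6, 6)) = (-2393 - 1318) + (-1749 + (√(6² + 6²))² - 20*√(6² + 6²))/(1 + (√(6² + 6²))² - 53*√(6² + 6²)) = -3711 + (-1749 + (√(36 + 36))² - 20*√(36 + 36))/(1 + (√(36 + 36))² - 53*√(36 + 36)) = -3711 + (-1749 + (√72)² - 120*√2)/(1 + (√72)² - 318*√2) = -3711 + (-1749 + (6*√2)² - 120*√2)/(1 + (6*√2)² - 318*√2) = -3711 + (-1749 + 72 - 120*√2)/(1 + 72 - 318*√2) = -3711 + (-1677 - 120*√2)/(73 - 318*√2)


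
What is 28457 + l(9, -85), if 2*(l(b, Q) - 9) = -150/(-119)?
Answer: 3387529/119 ≈ 28467.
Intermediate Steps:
l(b, Q) = 1146/119 (l(b, Q) = 9 + (-150/(-119))/2 = 9 + (-150*(-1/119))/2 = 9 + (½)*(150/119) = 9 + 75/119 = 1146/119)
28457 + l(9, -85) = 28457 + 1146/119 = 3387529/119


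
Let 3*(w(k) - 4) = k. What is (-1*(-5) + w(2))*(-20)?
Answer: -580/3 ≈ -193.33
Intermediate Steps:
w(k) = 4 + k/3
(-1*(-5) + w(2))*(-20) = (-1*(-5) + (4 + (⅓)*2))*(-20) = (5 + (4 + ⅔))*(-20) = (5 + 14/3)*(-20) = (29/3)*(-20) = -580/3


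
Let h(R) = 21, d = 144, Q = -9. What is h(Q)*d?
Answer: 3024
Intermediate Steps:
h(Q)*d = 21*144 = 3024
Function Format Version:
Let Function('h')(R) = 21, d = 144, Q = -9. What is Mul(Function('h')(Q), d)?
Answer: 3024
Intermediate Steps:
Mul(Function('h')(Q), d) = Mul(21, 144) = 3024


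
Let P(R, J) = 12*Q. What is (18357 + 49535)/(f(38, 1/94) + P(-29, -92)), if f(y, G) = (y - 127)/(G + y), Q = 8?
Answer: 11026278/15211 ≈ 724.89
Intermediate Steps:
P(R, J) = 96 (P(R, J) = 12*8 = 96)
f(y, G) = (-127 + y)/(G + y)
(18357 + 49535)/(f(38, 1/94) + P(-29, -92)) = (18357 + 49535)/((-127 + 38)/(1/94 + 38) + 96) = 67892/(-89/(1/94 + 38) + 96) = 67892/(-89/(3573/94) + 96) = 67892/((94/3573)*(-89) + 96) = 67892/(-8366/3573 + 96) = 67892/(334642/3573) = 67892*(3573/334642) = 11026278/15211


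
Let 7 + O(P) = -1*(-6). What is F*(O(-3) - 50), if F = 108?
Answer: -5508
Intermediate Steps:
O(P) = -1 (O(P) = -7 - 1*(-6) = -7 + 6 = -1)
F*(O(-3) - 50) = 108*(-1 - 50) = 108*(-51) = -5508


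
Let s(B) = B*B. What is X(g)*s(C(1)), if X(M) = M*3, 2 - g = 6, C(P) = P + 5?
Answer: -432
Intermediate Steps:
C(P) = 5 + P
s(B) = B²
g = -4 (g = 2 - 1*6 = 2 - 6 = -4)
X(M) = 3*M
X(g)*s(C(1)) = (3*(-4))*(5 + 1)² = -12*6² = -12*36 = -432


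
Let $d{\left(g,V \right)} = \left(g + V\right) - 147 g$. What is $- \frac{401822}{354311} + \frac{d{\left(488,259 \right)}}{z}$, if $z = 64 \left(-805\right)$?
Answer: $\frac{4450314139}{18254102720} \approx 0.2438$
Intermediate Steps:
$d{\left(g,V \right)} = V - 146 g$ ($d{\left(g,V \right)} = \left(V + g\right) - 147 g = V - 146 g$)
$z = -51520$
$- \frac{401822}{354311} + \frac{d{\left(488,259 \right)}}{z} = - \frac{401822}{354311} + \frac{259 - 71248}{-51520} = \left(-401822\right) \frac{1}{354311} + \left(259 - 71248\right) \left(- \frac{1}{51520}\right) = - \frac{401822}{354311} - - \frac{70989}{51520} = - \frac{401822}{354311} + \frac{70989}{51520} = \frac{4450314139}{18254102720}$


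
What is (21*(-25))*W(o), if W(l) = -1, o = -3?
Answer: 525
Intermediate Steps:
(21*(-25))*W(o) = (21*(-25))*(-1) = -525*(-1) = 525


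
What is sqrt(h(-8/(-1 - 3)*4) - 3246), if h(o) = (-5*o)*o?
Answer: I*sqrt(3566) ≈ 59.716*I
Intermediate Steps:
h(o) = -5*o**2
sqrt(h(-8/(-1 - 3)*4) - 3246) = sqrt(-5*1024/(-1 - 3)**2 - 3246) = sqrt(-5*(-8/(-4)*4)**2 - 3246) = sqrt(-5*(-8*(-1)/4*4)**2 - 3246) = sqrt(-5*(-2*(-1)*4)**2 - 3246) = sqrt(-5*(2*4)**2 - 3246) = sqrt(-5*8**2 - 3246) = sqrt(-5*64 - 3246) = sqrt(-320 - 3246) = sqrt(-3566) = I*sqrt(3566)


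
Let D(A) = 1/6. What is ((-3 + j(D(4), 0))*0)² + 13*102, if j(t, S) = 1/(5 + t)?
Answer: 1326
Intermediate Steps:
D(A) = ⅙
((-3 + j(D(4), 0))*0)² + 13*102 = ((-3 + 1/(5 + ⅙))*0)² + 13*102 = ((-3 + 1/(31/6))*0)² + 1326 = ((-3 + 6/31)*0)² + 1326 = (-87/31*0)² + 1326 = 0² + 1326 = 0 + 1326 = 1326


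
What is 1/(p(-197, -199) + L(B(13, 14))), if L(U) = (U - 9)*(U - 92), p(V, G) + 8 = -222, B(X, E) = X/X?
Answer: 1/498 ≈ 0.0020080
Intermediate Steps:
B(X, E) = 1
p(V, G) = -230 (p(V, G) = -8 - 222 = -230)
L(U) = (-92 + U)*(-9 + U) (L(U) = (-9 + U)*(-92 + U) = (-92 + U)*(-9 + U))
1/(p(-197, -199) + L(B(13, 14))) = 1/(-230 + (828 + 1**2 - 101*1)) = 1/(-230 + (828 + 1 - 101)) = 1/(-230 + 728) = 1/498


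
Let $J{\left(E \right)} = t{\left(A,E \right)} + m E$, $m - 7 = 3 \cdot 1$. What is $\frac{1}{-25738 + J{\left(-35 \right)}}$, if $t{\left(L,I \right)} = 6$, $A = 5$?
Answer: $- \frac{1}{26082} \approx -3.8341 \cdot 10^{-5}$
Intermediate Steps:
$m = 10$ ($m = 7 + 3 \cdot 1 = 7 + 3 = 10$)
$J{\left(E \right)} = 6 + 10 E$
$\frac{1}{-25738 + J{\left(-35 \right)}} = \frac{1}{-25738 + \left(6 + 10 \left(-35\right)\right)} = \frac{1}{-25738 + \left(6 - 350\right)} = \frac{1}{-25738 - 344} = \frac{1}{-26082} = - \frac{1}{26082}$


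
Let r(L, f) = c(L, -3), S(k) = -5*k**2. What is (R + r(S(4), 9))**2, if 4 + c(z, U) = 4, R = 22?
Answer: 484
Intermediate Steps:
c(z, U) = 0 (c(z, U) = -4 + 4 = 0)
r(L, f) = 0
(R + r(S(4), 9))**2 = (22 + 0)**2 = 22**2 = 484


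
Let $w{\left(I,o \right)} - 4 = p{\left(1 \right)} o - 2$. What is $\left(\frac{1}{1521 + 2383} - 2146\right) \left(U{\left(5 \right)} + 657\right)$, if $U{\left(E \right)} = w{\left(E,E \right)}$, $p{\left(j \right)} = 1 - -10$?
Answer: $- \frac{2990939931}{1952} \approx -1.5322 \cdot 10^{6}$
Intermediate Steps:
$p{\left(j \right)} = 11$ ($p{\left(j \right)} = 1 + 10 = 11$)
$w{\left(I,o \right)} = 2 + 11 o$ ($w{\left(I,o \right)} = 4 + \left(11 o - 2\right) = 4 + \left(-2 + 11 o\right) = 2 + 11 o$)
$U{\left(E \right)} = 2 + 11 E$
$\left(\frac{1}{1521 + 2383} - 2146\right) \left(U{\left(5 \right)} + 657\right) = \left(\frac{1}{1521 + 2383} - 2146\right) \left(\left(2 + 11 \cdot 5\right) + 657\right) = \left(\frac{1}{3904} - 2146\right) \left(\left(2 + 55\right) + 657\right) = \left(\frac{1}{3904} - 2146\right) \left(57 + 657\right) = \left(- \frac{8377983}{3904}\right) 714 = - \frac{2990939931}{1952}$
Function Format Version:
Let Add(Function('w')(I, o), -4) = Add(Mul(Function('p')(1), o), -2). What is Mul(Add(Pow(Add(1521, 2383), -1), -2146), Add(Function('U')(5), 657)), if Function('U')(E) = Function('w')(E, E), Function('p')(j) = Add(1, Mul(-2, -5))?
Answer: Rational(-2990939931, 1952) ≈ -1.5322e+6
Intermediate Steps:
Function('p')(j) = 11 (Function('p')(j) = Add(1, 10) = 11)
Function('w')(I, o) = Add(2, Mul(11, o)) (Function('w')(I, o) = Add(4, Add(Mul(11, o), -2)) = Add(4, Add(-2, Mul(11, o))) = Add(2, Mul(11, o)))
Function('U')(E) = Add(2, Mul(11, E))
Mul(Add(Pow(Add(1521, 2383), -1), -2146), Add(Function('U')(5), 657)) = Mul(Add(Pow(Add(1521, 2383), -1), -2146), Add(Add(2, Mul(11, 5)), 657)) = Mul(Add(Pow(3904, -1), -2146), Add(Add(2, 55), 657)) = Mul(Add(Rational(1, 3904), -2146), Add(57, 657)) = Mul(Rational(-8377983, 3904), 714) = Rational(-2990939931, 1952)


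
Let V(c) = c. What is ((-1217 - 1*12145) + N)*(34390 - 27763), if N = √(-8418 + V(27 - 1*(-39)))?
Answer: -88549974 + 79524*I*√58 ≈ -8.855e+7 + 6.0564e+5*I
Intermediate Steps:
N = 12*I*√58 (N = √(-8418 + (27 - 1*(-39))) = √(-8418 + (27 + 39)) = √(-8418 + 66) = √(-8352) = 12*I*√58 ≈ 91.389*I)
((-1217 - 1*12145) + N)*(34390 - 27763) = ((-1217 - 1*12145) + 12*I*√58)*(34390 - 27763) = ((-1217 - 12145) + 12*I*√58)*6627 = (-13362 + 12*I*√58)*6627 = -88549974 + 79524*I*√58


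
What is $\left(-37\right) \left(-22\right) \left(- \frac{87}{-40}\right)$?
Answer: $\frac{35409}{20} \approx 1770.4$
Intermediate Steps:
$\left(-37\right) \left(-22\right) \left(- \frac{87}{-40}\right) = 814 \left(\left(-87\right) \left(- \frac{1}{40}\right)\right) = 814 \cdot \frac{87}{40} = \frac{35409}{20}$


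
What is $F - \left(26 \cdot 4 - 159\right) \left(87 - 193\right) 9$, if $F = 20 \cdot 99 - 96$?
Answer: $-50586$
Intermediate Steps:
$F = 1884$ ($F = 1980 - 96 = 1884$)
$F - \left(26 \cdot 4 - 159\right) \left(87 - 193\right) 9 = 1884 - \left(26 \cdot 4 - 159\right) \left(87 - 193\right) 9 = 1884 - \left(104 - 159\right) \left(-106\right) 9 = 1884 - \left(-55\right) \left(-106\right) 9 = 1884 - 5830 \cdot 9 = 1884 - 52470 = -50586$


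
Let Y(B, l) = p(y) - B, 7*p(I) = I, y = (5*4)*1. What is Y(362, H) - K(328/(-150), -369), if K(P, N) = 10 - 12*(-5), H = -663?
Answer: -3004/7 ≈ -429.14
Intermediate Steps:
y = 20 (y = 20*1 = 20)
p(I) = I/7
K(P, N) = 70 (K(P, N) = 10 + 60 = 70)
Y(B, l) = 20/7 - B (Y(B, l) = (1/7)*20 - B = 20/7 - B)
Y(362, H) - K(328/(-150), -369) = (20/7 - 1*362) - 1*70 = (20/7 - 362) - 70 = -2514/7 - 70 = -3004/7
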